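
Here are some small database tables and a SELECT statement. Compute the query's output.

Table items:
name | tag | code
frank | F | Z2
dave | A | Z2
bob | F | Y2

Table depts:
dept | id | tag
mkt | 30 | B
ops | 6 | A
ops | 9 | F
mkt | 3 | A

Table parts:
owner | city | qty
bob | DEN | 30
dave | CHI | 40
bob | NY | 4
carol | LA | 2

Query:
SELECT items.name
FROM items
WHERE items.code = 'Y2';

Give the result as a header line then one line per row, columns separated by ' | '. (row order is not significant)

After WHERE (1 rows):
items.name | items.tag | items.code
bob | F | Y2
After SELECT (1 rows):
items.name
bob

== RESULT ==
items.name
bob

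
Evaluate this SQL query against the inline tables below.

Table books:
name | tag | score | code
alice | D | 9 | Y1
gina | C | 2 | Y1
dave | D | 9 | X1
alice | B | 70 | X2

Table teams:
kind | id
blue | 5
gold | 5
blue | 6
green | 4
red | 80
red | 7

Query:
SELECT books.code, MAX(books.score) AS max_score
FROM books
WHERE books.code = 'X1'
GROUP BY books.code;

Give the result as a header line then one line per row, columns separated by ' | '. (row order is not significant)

After WHERE (1 rows):
books.name | books.tag | books.score | books.code
dave | D | 9 | X1
After GROUP BY (1 rows):
books.code | max_score
X1 | 9

== RESULT ==
books.code | max_score
X1 | 9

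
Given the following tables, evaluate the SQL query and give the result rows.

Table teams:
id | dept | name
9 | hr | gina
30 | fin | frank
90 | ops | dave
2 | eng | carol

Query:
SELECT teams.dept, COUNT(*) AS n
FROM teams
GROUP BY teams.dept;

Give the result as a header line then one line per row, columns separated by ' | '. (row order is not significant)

After GROUP BY (4 rows):
teams.dept | n
hr | 1
fin | 1
ops | 1
eng | 1

== RESULT ==
teams.dept | n
hr | 1
fin | 1
ops | 1
eng | 1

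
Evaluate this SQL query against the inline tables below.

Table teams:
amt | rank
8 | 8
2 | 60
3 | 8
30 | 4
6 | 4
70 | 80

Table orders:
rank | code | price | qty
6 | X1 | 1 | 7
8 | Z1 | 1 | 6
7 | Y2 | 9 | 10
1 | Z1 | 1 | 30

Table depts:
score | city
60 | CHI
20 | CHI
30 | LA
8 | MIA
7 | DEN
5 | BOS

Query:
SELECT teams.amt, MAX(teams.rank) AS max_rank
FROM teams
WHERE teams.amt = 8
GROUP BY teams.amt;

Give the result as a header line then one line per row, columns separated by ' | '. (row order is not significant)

== RESULT ==
teams.amt | max_rank
8 | 8

Derivation:
After WHERE (1 rows):
teams.amt | teams.rank
8 | 8
After GROUP BY (1 rows):
teams.amt | max_rank
8 | 8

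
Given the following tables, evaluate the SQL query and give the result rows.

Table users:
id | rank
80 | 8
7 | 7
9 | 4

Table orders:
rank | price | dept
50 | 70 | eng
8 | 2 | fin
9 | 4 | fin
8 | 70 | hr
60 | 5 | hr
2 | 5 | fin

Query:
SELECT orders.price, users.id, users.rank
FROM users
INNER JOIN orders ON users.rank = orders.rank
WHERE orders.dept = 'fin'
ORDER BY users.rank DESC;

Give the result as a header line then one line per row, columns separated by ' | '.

== RESULT ==
orders.price | users.id | users.rank
2 | 80 | 8

Derivation:
After JOIN orders (2 rows):
users.id | users.rank | orders.rank | orders.price | orders.dept
80 | 8 | 8 | 2 | fin
80 | 8 | 8 | 70 | hr
After WHERE (1 rows):
users.id | users.rank | orders.rank | orders.price | orders.dept
80 | 8 | 8 | 2 | fin
After SELECT (1 rows):
orders.price | users.id | users.rank
2 | 80 | 8
After ORDER BY (1 rows):
orders.price | users.id | users.rank
2 | 80 | 8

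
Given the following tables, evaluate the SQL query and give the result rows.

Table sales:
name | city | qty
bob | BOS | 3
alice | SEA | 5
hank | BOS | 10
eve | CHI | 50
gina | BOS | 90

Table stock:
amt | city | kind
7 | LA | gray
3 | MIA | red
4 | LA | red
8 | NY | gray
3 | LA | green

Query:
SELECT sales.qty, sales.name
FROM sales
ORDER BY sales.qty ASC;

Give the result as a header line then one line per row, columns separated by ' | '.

== RESULT ==
sales.qty | sales.name
3 | bob
5 | alice
10 | hank
50 | eve
90 | gina

Derivation:
After SELECT (5 rows):
sales.qty | sales.name
3 | bob
5 | alice
10 | hank
50 | eve
90 | gina
After ORDER BY (5 rows):
sales.qty | sales.name
3 | bob
5 | alice
10 | hank
50 | eve
90 | gina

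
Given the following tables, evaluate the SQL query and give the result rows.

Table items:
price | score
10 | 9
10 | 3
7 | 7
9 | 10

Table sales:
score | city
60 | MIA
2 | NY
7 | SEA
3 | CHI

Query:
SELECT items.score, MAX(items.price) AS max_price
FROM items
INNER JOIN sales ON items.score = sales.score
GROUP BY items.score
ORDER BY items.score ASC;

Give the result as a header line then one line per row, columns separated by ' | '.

== RESULT ==
items.score | max_price
3 | 10
7 | 7

Derivation:
After JOIN sales (2 rows):
items.price | items.score | sales.score | sales.city
10 | 3 | 3 | CHI
7 | 7 | 7 | SEA
After GROUP BY (2 rows):
items.score | max_price
3 | 10
7 | 7
After ORDER BY (2 rows):
items.score | max_price
3 | 10
7 | 7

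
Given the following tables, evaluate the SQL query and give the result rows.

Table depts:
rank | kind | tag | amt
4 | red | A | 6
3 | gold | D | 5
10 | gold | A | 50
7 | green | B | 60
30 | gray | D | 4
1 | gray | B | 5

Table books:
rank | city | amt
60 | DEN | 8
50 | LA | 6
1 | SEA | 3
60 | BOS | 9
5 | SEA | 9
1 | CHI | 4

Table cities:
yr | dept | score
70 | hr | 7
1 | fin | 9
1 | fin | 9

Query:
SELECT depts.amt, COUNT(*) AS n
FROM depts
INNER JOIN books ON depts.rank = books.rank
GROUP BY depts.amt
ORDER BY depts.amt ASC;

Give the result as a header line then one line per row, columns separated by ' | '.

== RESULT ==
depts.amt | n
5 | 2

Derivation:
After JOIN books (2 rows):
depts.rank | depts.kind | depts.tag | depts.amt | books.rank | books.city | books.amt
1 | gray | B | 5 | 1 | SEA | 3
1 | gray | B | 5 | 1 | CHI | 4
After GROUP BY (1 rows):
depts.amt | n
5 | 2
After ORDER BY (1 rows):
depts.amt | n
5 | 2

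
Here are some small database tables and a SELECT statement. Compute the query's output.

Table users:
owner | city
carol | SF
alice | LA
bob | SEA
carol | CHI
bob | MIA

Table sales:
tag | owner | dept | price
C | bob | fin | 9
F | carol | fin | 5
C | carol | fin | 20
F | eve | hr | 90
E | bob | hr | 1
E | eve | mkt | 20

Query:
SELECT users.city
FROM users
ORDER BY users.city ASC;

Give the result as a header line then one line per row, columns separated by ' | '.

== RESULT ==
users.city
CHI
LA
MIA
SEA
SF

Derivation:
After SELECT (5 rows):
users.city
SF
LA
SEA
CHI
MIA
After ORDER BY (5 rows):
users.city
CHI
LA
MIA
SEA
SF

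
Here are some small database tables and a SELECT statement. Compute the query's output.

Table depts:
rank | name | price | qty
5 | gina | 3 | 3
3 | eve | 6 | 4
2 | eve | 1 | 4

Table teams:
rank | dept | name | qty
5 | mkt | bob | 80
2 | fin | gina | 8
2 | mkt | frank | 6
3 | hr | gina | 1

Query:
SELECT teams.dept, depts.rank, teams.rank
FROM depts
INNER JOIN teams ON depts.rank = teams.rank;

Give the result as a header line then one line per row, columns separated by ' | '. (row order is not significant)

After JOIN teams (4 rows):
depts.rank | depts.name | depts.price | depts.qty | teams.rank | teams.dept | teams.name | teams.qty
5 | gina | 3 | 3 | 5 | mkt | bob | 80
3 | eve | 6 | 4 | 3 | hr | gina | 1
2 | eve | 1 | 4 | 2 | fin | gina | 8
2 | eve | 1 | 4 | 2 | mkt | frank | 6
After SELECT (4 rows):
teams.dept | depts.rank | teams.rank
mkt | 5 | 5
hr | 3 | 3
fin | 2 | 2
mkt | 2 | 2

== RESULT ==
teams.dept | depts.rank | teams.rank
mkt | 5 | 5
hr | 3 | 3
fin | 2 | 2
mkt | 2 | 2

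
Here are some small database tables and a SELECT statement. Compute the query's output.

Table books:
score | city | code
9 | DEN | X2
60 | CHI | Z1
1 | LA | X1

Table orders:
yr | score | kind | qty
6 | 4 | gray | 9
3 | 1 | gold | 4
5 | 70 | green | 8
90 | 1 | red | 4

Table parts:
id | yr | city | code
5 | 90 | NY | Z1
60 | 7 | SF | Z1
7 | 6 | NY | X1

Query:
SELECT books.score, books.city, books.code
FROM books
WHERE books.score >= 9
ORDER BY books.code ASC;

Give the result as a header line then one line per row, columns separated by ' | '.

After WHERE (2 rows):
books.score | books.city | books.code
9 | DEN | X2
60 | CHI | Z1
After SELECT (2 rows):
books.score | books.city | books.code
9 | DEN | X2
60 | CHI | Z1
After ORDER BY (2 rows):
books.score | books.city | books.code
9 | DEN | X2
60 | CHI | Z1

== RESULT ==
books.score | books.city | books.code
9 | DEN | X2
60 | CHI | Z1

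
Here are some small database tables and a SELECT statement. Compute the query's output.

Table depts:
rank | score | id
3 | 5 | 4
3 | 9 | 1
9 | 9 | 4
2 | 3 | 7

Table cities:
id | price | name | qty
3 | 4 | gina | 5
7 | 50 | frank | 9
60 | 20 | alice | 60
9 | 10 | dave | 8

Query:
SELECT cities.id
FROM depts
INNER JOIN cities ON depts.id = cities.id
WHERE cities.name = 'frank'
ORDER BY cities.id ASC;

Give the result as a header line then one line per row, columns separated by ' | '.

== RESULT ==
cities.id
7

Derivation:
After JOIN cities (1 rows):
depts.rank | depts.score | depts.id | cities.id | cities.price | cities.name | cities.qty
2 | 3 | 7 | 7 | 50 | frank | 9
After WHERE (1 rows):
depts.rank | depts.score | depts.id | cities.id | cities.price | cities.name | cities.qty
2 | 3 | 7 | 7 | 50 | frank | 9
After SELECT (1 rows):
cities.id
7
After ORDER BY (1 rows):
cities.id
7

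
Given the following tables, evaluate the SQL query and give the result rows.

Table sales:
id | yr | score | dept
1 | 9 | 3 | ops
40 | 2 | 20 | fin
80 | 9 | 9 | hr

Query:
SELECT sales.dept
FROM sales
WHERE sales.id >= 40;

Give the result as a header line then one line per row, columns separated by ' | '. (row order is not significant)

After WHERE (2 rows):
sales.id | sales.yr | sales.score | sales.dept
40 | 2 | 20 | fin
80 | 9 | 9 | hr
After SELECT (2 rows):
sales.dept
fin
hr

== RESULT ==
sales.dept
fin
hr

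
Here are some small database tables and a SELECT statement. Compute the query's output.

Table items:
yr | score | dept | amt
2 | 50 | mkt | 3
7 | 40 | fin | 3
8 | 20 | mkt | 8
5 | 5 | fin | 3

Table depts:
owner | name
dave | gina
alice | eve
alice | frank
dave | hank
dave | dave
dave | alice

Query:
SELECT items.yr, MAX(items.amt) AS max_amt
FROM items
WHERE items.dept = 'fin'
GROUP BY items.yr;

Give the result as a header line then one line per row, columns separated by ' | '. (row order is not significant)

== RESULT ==
items.yr | max_amt
7 | 3
5 | 3

Derivation:
After WHERE (2 rows):
items.yr | items.score | items.dept | items.amt
7 | 40 | fin | 3
5 | 5 | fin | 3
After GROUP BY (2 rows):
items.yr | max_amt
7 | 3
5 | 3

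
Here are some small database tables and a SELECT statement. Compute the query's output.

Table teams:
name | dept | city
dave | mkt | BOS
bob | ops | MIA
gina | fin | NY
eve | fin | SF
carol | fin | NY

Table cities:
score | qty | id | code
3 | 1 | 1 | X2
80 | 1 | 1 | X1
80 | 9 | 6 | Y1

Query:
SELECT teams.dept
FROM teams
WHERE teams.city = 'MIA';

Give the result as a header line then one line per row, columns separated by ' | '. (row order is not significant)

== RESULT ==
teams.dept
ops

Derivation:
After WHERE (1 rows):
teams.name | teams.dept | teams.city
bob | ops | MIA
After SELECT (1 rows):
teams.dept
ops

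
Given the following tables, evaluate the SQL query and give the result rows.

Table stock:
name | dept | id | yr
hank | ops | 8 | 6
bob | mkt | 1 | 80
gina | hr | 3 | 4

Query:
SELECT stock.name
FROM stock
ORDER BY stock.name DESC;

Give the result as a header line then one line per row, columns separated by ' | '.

== RESULT ==
stock.name
hank
gina
bob

Derivation:
After SELECT (3 rows):
stock.name
hank
bob
gina
After ORDER BY (3 rows):
stock.name
hank
gina
bob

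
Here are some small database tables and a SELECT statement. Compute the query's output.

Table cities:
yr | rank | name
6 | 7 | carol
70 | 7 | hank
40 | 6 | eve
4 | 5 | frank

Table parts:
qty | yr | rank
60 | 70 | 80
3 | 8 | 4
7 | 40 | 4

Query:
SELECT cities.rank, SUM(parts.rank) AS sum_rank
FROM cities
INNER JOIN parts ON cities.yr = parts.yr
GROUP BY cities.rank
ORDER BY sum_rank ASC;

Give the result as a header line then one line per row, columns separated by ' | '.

== RESULT ==
cities.rank | sum_rank
6 | 4
7 | 80

Derivation:
After JOIN parts (2 rows):
cities.yr | cities.rank | cities.name | parts.qty | parts.yr | parts.rank
70 | 7 | hank | 60 | 70 | 80
40 | 6 | eve | 7 | 40 | 4
After GROUP BY (2 rows):
cities.rank | sum_rank
7 | 80
6 | 4
After ORDER BY (2 rows):
cities.rank | sum_rank
6 | 4
7 | 80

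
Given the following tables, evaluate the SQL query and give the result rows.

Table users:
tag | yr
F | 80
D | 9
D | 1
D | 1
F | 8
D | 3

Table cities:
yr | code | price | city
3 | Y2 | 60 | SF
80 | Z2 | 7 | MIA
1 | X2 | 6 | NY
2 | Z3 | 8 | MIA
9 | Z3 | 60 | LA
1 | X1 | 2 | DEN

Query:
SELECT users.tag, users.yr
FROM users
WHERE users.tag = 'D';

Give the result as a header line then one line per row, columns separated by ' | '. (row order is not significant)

== RESULT ==
users.tag | users.yr
D | 9
D | 1
D | 1
D | 3

Derivation:
After WHERE (4 rows):
users.tag | users.yr
D | 9
D | 1
D | 1
D | 3
After SELECT (4 rows):
users.tag | users.yr
D | 9
D | 1
D | 1
D | 3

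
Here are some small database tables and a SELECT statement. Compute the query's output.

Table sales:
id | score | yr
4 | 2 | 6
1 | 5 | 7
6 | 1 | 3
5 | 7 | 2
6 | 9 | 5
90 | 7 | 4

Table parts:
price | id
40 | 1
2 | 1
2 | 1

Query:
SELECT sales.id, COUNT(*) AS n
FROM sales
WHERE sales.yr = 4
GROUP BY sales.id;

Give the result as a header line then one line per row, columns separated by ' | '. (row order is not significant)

After WHERE (1 rows):
sales.id | sales.score | sales.yr
90 | 7 | 4
After GROUP BY (1 rows):
sales.id | n
90 | 1

== RESULT ==
sales.id | n
90 | 1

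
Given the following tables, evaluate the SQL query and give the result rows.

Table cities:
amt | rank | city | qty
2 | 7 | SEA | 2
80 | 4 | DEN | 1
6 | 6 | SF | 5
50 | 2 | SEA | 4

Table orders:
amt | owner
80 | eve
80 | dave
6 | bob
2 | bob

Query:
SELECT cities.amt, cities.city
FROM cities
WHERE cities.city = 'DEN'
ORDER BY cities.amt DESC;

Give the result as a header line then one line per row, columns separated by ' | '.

== RESULT ==
cities.amt | cities.city
80 | DEN

Derivation:
After WHERE (1 rows):
cities.amt | cities.rank | cities.city | cities.qty
80 | 4 | DEN | 1
After SELECT (1 rows):
cities.amt | cities.city
80 | DEN
After ORDER BY (1 rows):
cities.amt | cities.city
80 | DEN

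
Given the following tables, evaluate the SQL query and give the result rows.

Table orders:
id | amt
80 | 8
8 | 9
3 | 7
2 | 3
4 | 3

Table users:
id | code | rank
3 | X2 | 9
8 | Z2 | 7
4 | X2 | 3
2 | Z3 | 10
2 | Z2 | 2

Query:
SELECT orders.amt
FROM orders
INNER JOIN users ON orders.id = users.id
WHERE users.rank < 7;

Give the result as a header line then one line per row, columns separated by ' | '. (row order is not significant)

After JOIN users (5 rows):
orders.id | orders.amt | users.id | users.code | users.rank
8 | 9 | 8 | Z2 | 7
3 | 7 | 3 | X2 | 9
2 | 3 | 2 | Z3 | 10
2 | 3 | 2 | Z2 | 2
4 | 3 | 4 | X2 | 3
After WHERE (2 rows):
orders.id | orders.amt | users.id | users.code | users.rank
2 | 3 | 2 | Z2 | 2
4 | 3 | 4 | X2 | 3
After SELECT (2 rows):
orders.amt
3
3

== RESULT ==
orders.amt
3
3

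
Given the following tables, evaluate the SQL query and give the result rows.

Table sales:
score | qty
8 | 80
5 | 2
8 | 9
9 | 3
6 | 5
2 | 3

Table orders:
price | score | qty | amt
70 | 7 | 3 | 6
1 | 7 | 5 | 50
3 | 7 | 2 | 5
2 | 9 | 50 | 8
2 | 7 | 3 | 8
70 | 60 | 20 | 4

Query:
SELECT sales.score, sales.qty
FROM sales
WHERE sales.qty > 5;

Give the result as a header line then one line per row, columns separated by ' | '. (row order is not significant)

After WHERE (2 rows):
sales.score | sales.qty
8 | 80
8 | 9
After SELECT (2 rows):
sales.score | sales.qty
8 | 80
8 | 9

== RESULT ==
sales.score | sales.qty
8 | 80
8 | 9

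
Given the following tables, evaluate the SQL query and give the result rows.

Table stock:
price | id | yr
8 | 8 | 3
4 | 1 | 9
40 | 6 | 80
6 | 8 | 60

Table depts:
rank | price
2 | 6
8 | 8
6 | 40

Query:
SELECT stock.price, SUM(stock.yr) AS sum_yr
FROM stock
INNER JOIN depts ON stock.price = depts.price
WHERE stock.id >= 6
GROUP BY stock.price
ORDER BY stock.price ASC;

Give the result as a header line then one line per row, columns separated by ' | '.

After JOIN depts (3 rows):
stock.price | stock.id | stock.yr | depts.rank | depts.price
8 | 8 | 3 | 8 | 8
40 | 6 | 80 | 6 | 40
6 | 8 | 60 | 2 | 6
After WHERE (3 rows):
stock.price | stock.id | stock.yr | depts.rank | depts.price
8 | 8 | 3 | 8 | 8
40 | 6 | 80 | 6 | 40
6 | 8 | 60 | 2 | 6
After GROUP BY (3 rows):
stock.price | sum_yr
8 | 3
40 | 80
6 | 60
After ORDER BY (3 rows):
stock.price | sum_yr
6 | 60
8 | 3
40 | 80

== RESULT ==
stock.price | sum_yr
6 | 60
8 | 3
40 | 80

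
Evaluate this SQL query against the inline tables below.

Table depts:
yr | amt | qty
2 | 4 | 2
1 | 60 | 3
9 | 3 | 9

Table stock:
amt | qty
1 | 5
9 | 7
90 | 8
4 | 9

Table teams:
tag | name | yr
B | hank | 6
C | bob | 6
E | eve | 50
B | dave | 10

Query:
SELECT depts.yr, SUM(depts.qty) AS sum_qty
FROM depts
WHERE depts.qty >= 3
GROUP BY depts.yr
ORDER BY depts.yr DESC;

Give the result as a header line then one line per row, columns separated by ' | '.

== RESULT ==
depts.yr | sum_qty
9 | 9
1 | 3

Derivation:
After WHERE (2 rows):
depts.yr | depts.amt | depts.qty
1 | 60 | 3
9 | 3 | 9
After GROUP BY (2 rows):
depts.yr | sum_qty
1 | 3
9 | 9
After ORDER BY (2 rows):
depts.yr | sum_qty
9 | 9
1 | 3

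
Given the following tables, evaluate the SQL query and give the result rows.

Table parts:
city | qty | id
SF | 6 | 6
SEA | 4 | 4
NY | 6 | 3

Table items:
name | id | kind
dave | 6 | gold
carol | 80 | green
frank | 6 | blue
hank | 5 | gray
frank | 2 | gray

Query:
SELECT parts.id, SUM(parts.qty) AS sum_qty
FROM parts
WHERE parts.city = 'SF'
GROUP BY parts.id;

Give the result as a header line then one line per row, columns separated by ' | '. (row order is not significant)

== RESULT ==
parts.id | sum_qty
6 | 6

Derivation:
After WHERE (1 rows):
parts.city | parts.qty | parts.id
SF | 6 | 6
After GROUP BY (1 rows):
parts.id | sum_qty
6 | 6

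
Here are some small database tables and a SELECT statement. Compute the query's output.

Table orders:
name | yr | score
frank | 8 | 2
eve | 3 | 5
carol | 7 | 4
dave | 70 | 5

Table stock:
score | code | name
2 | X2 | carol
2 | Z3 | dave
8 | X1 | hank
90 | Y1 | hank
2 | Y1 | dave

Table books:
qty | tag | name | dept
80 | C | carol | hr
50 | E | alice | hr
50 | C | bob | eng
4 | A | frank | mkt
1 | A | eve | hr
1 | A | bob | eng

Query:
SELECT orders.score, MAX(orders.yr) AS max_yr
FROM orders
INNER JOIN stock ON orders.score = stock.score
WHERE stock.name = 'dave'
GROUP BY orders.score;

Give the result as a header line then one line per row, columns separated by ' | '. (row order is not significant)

After JOIN stock (3 rows):
orders.name | orders.yr | orders.score | stock.score | stock.code | stock.name
frank | 8 | 2 | 2 | X2 | carol
frank | 8 | 2 | 2 | Z3 | dave
frank | 8 | 2 | 2 | Y1 | dave
After WHERE (2 rows):
orders.name | orders.yr | orders.score | stock.score | stock.code | stock.name
frank | 8 | 2 | 2 | Z3 | dave
frank | 8 | 2 | 2 | Y1 | dave
After GROUP BY (1 rows):
orders.score | max_yr
2 | 8

== RESULT ==
orders.score | max_yr
2 | 8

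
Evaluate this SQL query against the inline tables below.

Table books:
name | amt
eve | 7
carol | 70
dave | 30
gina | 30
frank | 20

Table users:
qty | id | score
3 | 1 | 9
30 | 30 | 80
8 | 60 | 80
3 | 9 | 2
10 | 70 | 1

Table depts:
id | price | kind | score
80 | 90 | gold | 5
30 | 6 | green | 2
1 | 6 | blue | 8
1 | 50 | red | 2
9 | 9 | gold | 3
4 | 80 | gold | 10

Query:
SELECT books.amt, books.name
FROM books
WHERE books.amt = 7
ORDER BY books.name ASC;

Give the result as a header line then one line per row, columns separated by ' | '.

== RESULT ==
books.amt | books.name
7 | eve

Derivation:
After WHERE (1 rows):
books.name | books.amt
eve | 7
After SELECT (1 rows):
books.amt | books.name
7 | eve
After ORDER BY (1 rows):
books.amt | books.name
7 | eve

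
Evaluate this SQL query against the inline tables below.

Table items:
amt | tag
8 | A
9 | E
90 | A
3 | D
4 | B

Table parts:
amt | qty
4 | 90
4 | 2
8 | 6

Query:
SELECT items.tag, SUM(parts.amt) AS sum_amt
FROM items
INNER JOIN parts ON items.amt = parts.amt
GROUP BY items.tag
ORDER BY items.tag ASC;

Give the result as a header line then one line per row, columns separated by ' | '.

== RESULT ==
items.tag | sum_amt
A | 8
B | 8

Derivation:
After JOIN parts (3 rows):
items.amt | items.tag | parts.amt | parts.qty
8 | A | 8 | 6
4 | B | 4 | 90
4 | B | 4 | 2
After GROUP BY (2 rows):
items.tag | sum_amt
A | 8
B | 8
After ORDER BY (2 rows):
items.tag | sum_amt
A | 8
B | 8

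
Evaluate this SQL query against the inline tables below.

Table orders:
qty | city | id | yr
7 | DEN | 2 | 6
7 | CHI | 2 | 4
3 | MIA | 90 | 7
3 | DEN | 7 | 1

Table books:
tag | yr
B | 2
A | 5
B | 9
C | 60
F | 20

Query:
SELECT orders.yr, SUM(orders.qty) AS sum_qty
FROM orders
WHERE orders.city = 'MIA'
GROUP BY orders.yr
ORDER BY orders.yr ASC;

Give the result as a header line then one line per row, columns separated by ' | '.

== RESULT ==
orders.yr | sum_qty
7 | 3

Derivation:
After WHERE (1 rows):
orders.qty | orders.city | orders.id | orders.yr
3 | MIA | 90 | 7
After GROUP BY (1 rows):
orders.yr | sum_qty
7 | 3
After ORDER BY (1 rows):
orders.yr | sum_qty
7 | 3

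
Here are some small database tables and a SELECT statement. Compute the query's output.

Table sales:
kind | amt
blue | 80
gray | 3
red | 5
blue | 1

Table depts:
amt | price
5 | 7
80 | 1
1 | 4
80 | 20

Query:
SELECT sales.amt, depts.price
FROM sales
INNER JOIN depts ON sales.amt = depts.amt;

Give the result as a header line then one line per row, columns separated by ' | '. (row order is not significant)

== RESULT ==
sales.amt | depts.price
80 | 1
80 | 20
5 | 7
1 | 4

Derivation:
After JOIN depts (4 rows):
sales.kind | sales.amt | depts.amt | depts.price
blue | 80 | 80 | 1
blue | 80 | 80 | 20
red | 5 | 5 | 7
blue | 1 | 1 | 4
After SELECT (4 rows):
sales.amt | depts.price
80 | 1
80 | 20
5 | 7
1 | 4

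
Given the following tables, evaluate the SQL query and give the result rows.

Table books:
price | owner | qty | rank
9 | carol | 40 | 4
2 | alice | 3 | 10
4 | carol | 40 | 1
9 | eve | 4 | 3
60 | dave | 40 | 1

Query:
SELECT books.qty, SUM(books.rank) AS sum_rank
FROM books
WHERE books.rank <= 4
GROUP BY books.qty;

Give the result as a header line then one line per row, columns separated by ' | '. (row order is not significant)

== RESULT ==
books.qty | sum_rank
40 | 6
4 | 3

Derivation:
After WHERE (4 rows):
books.price | books.owner | books.qty | books.rank
9 | carol | 40 | 4
4 | carol | 40 | 1
9 | eve | 4 | 3
60 | dave | 40 | 1
After GROUP BY (2 rows):
books.qty | sum_rank
40 | 6
4 | 3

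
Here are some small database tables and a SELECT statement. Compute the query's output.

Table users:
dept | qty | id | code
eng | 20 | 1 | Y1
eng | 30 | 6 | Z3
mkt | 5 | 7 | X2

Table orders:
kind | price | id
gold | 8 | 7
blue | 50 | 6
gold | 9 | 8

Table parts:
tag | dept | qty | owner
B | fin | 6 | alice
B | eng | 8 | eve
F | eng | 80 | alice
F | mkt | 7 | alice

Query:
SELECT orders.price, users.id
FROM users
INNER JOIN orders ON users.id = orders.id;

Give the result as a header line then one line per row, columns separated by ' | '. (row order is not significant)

After JOIN orders (2 rows):
users.dept | users.qty | users.id | users.code | orders.kind | orders.price | orders.id
eng | 30 | 6 | Z3 | blue | 50 | 6
mkt | 5 | 7 | X2 | gold | 8 | 7
After SELECT (2 rows):
orders.price | users.id
50 | 6
8 | 7

== RESULT ==
orders.price | users.id
50 | 6
8 | 7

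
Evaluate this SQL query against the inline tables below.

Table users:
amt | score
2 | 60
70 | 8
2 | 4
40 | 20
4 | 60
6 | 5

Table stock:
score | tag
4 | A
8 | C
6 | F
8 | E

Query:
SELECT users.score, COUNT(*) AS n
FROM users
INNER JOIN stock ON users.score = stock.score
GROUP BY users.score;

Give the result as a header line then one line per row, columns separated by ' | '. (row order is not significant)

== RESULT ==
users.score | n
8 | 2
4 | 1

Derivation:
After JOIN stock (3 rows):
users.amt | users.score | stock.score | stock.tag
70 | 8 | 8 | C
70 | 8 | 8 | E
2 | 4 | 4 | A
After GROUP BY (2 rows):
users.score | n
8 | 2
4 | 1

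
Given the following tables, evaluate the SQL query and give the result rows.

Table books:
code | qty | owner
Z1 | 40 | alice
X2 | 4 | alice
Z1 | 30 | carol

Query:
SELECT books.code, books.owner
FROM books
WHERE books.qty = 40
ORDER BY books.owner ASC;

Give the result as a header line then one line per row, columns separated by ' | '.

After WHERE (1 rows):
books.code | books.qty | books.owner
Z1 | 40 | alice
After SELECT (1 rows):
books.code | books.owner
Z1 | alice
After ORDER BY (1 rows):
books.code | books.owner
Z1 | alice

== RESULT ==
books.code | books.owner
Z1 | alice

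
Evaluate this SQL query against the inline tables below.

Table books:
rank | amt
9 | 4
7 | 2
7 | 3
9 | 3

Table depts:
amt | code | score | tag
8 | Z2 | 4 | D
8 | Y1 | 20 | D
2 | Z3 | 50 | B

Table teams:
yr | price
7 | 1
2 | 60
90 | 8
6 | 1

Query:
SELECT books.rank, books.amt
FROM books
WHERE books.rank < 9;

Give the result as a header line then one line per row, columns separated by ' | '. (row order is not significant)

After WHERE (2 rows):
books.rank | books.amt
7 | 2
7 | 3
After SELECT (2 rows):
books.rank | books.amt
7 | 2
7 | 3

== RESULT ==
books.rank | books.amt
7 | 2
7 | 3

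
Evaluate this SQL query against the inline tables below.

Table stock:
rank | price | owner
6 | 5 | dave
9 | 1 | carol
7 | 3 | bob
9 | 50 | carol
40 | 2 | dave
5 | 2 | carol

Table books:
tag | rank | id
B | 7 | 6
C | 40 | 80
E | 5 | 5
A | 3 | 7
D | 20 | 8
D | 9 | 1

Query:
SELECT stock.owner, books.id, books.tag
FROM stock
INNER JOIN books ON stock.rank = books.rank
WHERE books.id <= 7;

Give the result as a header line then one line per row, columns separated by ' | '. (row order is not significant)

== RESULT ==
stock.owner | books.id | books.tag
carol | 1 | D
bob | 6 | B
carol | 1 | D
carol | 5 | E

Derivation:
After JOIN books (5 rows):
stock.rank | stock.price | stock.owner | books.tag | books.rank | books.id
9 | 1 | carol | D | 9 | 1
7 | 3 | bob | B | 7 | 6
9 | 50 | carol | D | 9 | 1
40 | 2 | dave | C | 40 | 80
5 | 2 | carol | E | 5 | 5
After WHERE (4 rows):
stock.rank | stock.price | stock.owner | books.tag | books.rank | books.id
9 | 1 | carol | D | 9 | 1
7 | 3 | bob | B | 7 | 6
9 | 50 | carol | D | 9 | 1
5 | 2 | carol | E | 5 | 5
After SELECT (4 rows):
stock.owner | books.id | books.tag
carol | 1 | D
bob | 6 | B
carol | 1 | D
carol | 5 | E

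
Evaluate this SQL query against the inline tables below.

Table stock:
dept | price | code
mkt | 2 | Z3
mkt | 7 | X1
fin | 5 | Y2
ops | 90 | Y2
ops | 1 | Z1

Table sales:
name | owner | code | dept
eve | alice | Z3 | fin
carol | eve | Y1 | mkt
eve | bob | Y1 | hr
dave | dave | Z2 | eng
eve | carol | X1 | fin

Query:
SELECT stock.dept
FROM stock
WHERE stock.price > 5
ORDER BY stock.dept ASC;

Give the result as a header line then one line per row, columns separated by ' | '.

After WHERE (2 rows):
stock.dept | stock.price | stock.code
mkt | 7 | X1
ops | 90 | Y2
After SELECT (2 rows):
stock.dept
mkt
ops
After ORDER BY (2 rows):
stock.dept
mkt
ops

== RESULT ==
stock.dept
mkt
ops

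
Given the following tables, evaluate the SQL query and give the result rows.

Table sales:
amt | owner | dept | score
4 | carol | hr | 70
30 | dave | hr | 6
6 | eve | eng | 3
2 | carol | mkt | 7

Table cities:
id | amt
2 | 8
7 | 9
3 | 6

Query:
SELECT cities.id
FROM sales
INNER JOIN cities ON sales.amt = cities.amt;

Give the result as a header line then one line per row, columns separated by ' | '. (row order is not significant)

== RESULT ==
cities.id
3

Derivation:
After JOIN cities (1 rows):
sales.amt | sales.owner | sales.dept | sales.score | cities.id | cities.amt
6 | eve | eng | 3 | 3 | 6
After SELECT (1 rows):
cities.id
3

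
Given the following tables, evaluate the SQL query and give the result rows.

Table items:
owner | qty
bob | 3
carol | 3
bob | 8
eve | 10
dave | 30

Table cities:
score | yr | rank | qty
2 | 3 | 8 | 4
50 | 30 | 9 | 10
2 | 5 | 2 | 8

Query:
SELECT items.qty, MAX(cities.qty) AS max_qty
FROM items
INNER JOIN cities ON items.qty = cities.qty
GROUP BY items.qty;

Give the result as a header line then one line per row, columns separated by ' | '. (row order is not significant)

After JOIN cities (2 rows):
items.owner | items.qty | cities.score | cities.yr | cities.rank | cities.qty
bob | 8 | 2 | 5 | 2 | 8
eve | 10 | 50 | 30 | 9 | 10
After GROUP BY (2 rows):
items.qty | max_qty
8 | 8
10 | 10

== RESULT ==
items.qty | max_qty
8 | 8
10 | 10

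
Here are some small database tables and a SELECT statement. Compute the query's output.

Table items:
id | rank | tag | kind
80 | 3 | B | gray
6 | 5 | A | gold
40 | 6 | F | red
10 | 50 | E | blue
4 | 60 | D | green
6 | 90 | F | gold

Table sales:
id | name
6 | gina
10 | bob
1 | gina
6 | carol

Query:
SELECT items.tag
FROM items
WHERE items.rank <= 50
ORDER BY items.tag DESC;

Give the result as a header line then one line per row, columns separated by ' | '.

After WHERE (4 rows):
items.id | items.rank | items.tag | items.kind
80 | 3 | B | gray
6 | 5 | A | gold
40 | 6 | F | red
10 | 50 | E | blue
After SELECT (4 rows):
items.tag
B
A
F
E
After ORDER BY (4 rows):
items.tag
F
E
B
A

== RESULT ==
items.tag
F
E
B
A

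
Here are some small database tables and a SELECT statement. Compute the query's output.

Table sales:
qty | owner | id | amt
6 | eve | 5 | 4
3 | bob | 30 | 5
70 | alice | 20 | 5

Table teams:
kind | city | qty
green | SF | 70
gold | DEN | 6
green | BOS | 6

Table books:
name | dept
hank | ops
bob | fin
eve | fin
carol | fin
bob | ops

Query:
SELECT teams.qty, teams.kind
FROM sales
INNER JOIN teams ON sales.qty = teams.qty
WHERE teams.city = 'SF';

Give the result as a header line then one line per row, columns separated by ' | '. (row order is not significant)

== RESULT ==
teams.qty | teams.kind
70 | green

Derivation:
After JOIN teams (3 rows):
sales.qty | sales.owner | sales.id | sales.amt | teams.kind | teams.city | teams.qty
6 | eve | 5 | 4 | gold | DEN | 6
6 | eve | 5 | 4 | green | BOS | 6
70 | alice | 20 | 5 | green | SF | 70
After WHERE (1 rows):
sales.qty | sales.owner | sales.id | sales.amt | teams.kind | teams.city | teams.qty
70 | alice | 20 | 5 | green | SF | 70
After SELECT (1 rows):
teams.qty | teams.kind
70 | green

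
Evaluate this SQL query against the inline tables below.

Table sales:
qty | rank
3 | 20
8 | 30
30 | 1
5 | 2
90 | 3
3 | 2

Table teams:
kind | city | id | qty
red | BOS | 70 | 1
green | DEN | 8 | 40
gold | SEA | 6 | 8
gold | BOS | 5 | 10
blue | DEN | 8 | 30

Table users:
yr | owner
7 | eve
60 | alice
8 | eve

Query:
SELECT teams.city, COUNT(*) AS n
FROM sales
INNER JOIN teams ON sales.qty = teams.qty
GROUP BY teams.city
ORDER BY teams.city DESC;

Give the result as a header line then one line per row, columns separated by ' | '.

== RESULT ==
teams.city | n
SEA | 1
DEN | 1

Derivation:
After JOIN teams (2 rows):
sales.qty | sales.rank | teams.kind | teams.city | teams.id | teams.qty
8 | 30 | gold | SEA | 6 | 8
30 | 1 | blue | DEN | 8 | 30
After GROUP BY (2 rows):
teams.city | n
SEA | 1
DEN | 1
After ORDER BY (2 rows):
teams.city | n
SEA | 1
DEN | 1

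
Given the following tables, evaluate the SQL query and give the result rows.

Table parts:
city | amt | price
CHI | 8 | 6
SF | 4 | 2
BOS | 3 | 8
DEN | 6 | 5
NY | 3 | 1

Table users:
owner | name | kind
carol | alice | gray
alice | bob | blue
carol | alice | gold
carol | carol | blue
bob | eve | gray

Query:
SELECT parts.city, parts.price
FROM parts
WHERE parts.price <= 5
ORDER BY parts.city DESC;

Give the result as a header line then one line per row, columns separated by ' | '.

After WHERE (3 rows):
parts.city | parts.amt | parts.price
SF | 4 | 2
DEN | 6 | 5
NY | 3 | 1
After SELECT (3 rows):
parts.city | parts.price
SF | 2
DEN | 5
NY | 1
After ORDER BY (3 rows):
parts.city | parts.price
SF | 2
NY | 1
DEN | 5

== RESULT ==
parts.city | parts.price
SF | 2
NY | 1
DEN | 5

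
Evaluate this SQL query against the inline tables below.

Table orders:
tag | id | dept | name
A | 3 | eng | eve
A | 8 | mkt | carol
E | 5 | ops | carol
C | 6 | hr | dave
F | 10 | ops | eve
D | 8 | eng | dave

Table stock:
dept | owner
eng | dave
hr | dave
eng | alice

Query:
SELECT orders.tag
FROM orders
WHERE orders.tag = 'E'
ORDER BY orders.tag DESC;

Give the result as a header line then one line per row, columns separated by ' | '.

After WHERE (1 rows):
orders.tag | orders.id | orders.dept | orders.name
E | 5 | ops | carol
After SELECT (1 rows):
orders.tag
E
After ORDER BY (1 rows):
orders.tag
E

== RESULT ==
orders.tag
E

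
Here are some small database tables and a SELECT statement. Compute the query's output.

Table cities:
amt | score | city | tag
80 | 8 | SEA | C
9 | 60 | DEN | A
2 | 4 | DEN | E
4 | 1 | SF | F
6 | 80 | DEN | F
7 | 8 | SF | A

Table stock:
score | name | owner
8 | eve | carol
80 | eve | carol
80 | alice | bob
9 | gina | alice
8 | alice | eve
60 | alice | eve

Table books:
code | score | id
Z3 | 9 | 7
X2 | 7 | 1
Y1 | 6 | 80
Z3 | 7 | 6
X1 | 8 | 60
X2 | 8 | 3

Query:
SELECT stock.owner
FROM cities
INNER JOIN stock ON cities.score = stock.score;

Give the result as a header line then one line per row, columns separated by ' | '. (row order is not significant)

== RESULT ==
stock.owner
carol
eve
eve
carol
bob
carol
eve

Derivation:
After JOIN stock (7 rows):
cities.amt | cities.score | cities.city | cities.tag | stock.score | stock.name | stock.owner
80 | 8 | SEA | C | 8 | eve | carol
80 | 8 | SEA | C | 8 | alice | eve
9 | 60 | DEN | A | 60 | alice | eve
6 | 80 | DEN | F | 80 | eve | carol
6 | 80 | DEN | F | 80 | alice | bob
7 | 8 | SF | A | 8 | eve | carol
7 | 8 | SF | A | 8 | alice | eve
After SELECT (7 rows):
stock.owner
carol
eve
eve
carol
bob
carol
eve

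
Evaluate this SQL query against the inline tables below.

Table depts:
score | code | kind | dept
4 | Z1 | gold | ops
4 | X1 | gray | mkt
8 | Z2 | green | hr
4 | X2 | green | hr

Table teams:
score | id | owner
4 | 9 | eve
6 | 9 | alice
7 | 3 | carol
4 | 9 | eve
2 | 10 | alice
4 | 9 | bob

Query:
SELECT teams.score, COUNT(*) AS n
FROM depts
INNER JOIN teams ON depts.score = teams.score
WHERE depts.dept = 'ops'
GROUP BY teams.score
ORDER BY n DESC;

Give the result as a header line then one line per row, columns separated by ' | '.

== RESULT ==
teams.score | n
4 | 3

Derivation:
After JOIN teams (9 rows):
depts.score | depts.code | depts.kind | depts.dept | teams.score | teams.id | teams.owner
4 | Z1 | gold | ops | 4 | 9 | eve
4 | Z1 | gold | ops | 4 | 9 | eve
4 | Z1 | gold | ops | 4 | 9 | bob
4 | X1 | gray | mkt | 4 | 9 | eve
4 | X1 | gray | mkt | 4 | 9 | eve
4 | X1 | gray | mkt | 4 | 9 | bob
4 | X2 | green | hr | 4 | 9 | eve
4 | X2 | green | hr | 4 | 9 | eve
4 | X2 | green | hr | 4 | 9 | bob
After WHERE (3 rows):
depts.score | depts.code | depts.kind | depts.dept | teams.score | teams.id | teams.owner
4 | Z1 | gold | ops | 4 | 9 | eve
4 | Z1 | gold | ops | 4 | 9 | eve
4 | Z1 | gold | ops | 4 | 9 | bob
After GROUP BY (1 rows):
teams.score | n
4 | 3
After ORDER BY (1 rows):
teams.score | n
4 | 3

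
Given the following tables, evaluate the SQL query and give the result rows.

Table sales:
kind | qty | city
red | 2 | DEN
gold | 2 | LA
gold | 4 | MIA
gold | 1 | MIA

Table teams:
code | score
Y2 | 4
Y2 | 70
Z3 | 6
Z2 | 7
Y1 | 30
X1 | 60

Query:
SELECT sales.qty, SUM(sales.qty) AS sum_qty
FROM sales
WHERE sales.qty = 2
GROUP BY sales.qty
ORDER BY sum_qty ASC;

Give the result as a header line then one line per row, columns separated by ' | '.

== RESULT ==
sales.qty | sum_qty
2 | 4

Derivation:
After WHERE (2 rows):
sales.kind | sales.qty | sales.city
red | 2 | DEN
gold | 2 | LA
After GROUP BY (1 rows):
sales.qty | sum_qty
2 | 4
After ORDER BY (1 rows):
sales.qty | sum_qty
2 | 4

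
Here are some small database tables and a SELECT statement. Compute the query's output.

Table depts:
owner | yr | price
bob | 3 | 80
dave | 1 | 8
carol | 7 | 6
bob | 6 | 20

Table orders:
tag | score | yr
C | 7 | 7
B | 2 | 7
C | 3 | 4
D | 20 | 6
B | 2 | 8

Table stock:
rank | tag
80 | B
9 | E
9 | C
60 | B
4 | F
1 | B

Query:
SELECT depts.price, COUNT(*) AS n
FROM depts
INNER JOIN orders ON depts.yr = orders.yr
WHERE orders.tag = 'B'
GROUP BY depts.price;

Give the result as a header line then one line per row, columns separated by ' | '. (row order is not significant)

== RESULT ==
depts.price | n
6 | 1

Derivation:
After JOIN orders (3 rows):
depts.owner | depts.yr | depts.price | orders.tag | orders.score | orders.yr
carol | 7 | 6 | C | 7 | 7
carol | 7 | 6 | B | 2 | 7
bob | 6 | 20 | D | 20 | 6
After WHERE (1 rows):
depts.owner | depts.yr | depts.price | orders.tag | orders.score | orders.yr
carol | 7 | 6 | B | 2 | 7
After GROUP BY (1 rows):
depts.price | n
6 | 1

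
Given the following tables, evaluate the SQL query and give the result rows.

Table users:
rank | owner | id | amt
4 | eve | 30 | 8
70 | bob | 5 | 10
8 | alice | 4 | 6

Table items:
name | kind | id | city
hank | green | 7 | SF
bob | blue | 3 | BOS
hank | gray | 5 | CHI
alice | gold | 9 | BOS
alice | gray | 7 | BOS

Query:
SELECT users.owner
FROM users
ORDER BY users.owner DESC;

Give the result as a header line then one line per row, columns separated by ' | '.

== RESULT ==
users.owner
eve
bob
alice

Derivation:
After SELECT (3 rows):
users.owner
eve
bob
alice
After ORDER BY (3 rows):
users.owner
eve
bob
alice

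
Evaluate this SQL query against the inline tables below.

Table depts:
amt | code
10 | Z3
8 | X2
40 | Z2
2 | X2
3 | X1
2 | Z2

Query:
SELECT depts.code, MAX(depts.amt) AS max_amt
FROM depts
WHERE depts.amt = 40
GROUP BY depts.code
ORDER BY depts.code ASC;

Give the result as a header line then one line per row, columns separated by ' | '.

After WHERE (1 rows):
depts.amt | depts.code
40 | Z2
After GROUP BY (1 rows):
depts.code | max_amt
Z2 | 40
After ORDER BY (1 rows):
depts.code | max_amt
Z2 | 40

== RESULT ==
depts.code | max_amt
Z2 | 40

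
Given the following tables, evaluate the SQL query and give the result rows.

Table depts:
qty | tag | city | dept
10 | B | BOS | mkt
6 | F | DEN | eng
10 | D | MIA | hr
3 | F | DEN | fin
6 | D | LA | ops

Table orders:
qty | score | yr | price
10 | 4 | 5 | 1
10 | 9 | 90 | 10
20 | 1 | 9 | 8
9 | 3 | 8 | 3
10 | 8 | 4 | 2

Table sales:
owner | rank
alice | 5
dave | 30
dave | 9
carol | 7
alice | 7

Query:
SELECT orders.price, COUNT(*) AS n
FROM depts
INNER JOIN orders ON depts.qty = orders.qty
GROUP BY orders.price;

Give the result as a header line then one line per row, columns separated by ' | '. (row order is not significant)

After JOIN orders (6 rows):
depts.qty | depts.tag | depts.city | depts.dept | orders.qty | orders.score | orders.yr | orders.price
10 | B | BOS | mkt | 10 | 4 | 5 | 1
10 | B | BOS | mkt | 10 | 9 | 90 | 10
10 | B | BOS | mkt | 10 | 8 | 4 | 2
10 | D | MIA | hr | 10 | 4 | 5 | 1
10 | D | MIA | hr | 10 | 9 | 90 | 10
10 | D | MIA | hr | 10 | 8 | 4 | 2
After GROUP BY (3 rows):
orders.price | n
1 | 2
10 | 2
2 | 2

== RESULT ==
orders.price | n
1 | 2
10 | 2
2 | 2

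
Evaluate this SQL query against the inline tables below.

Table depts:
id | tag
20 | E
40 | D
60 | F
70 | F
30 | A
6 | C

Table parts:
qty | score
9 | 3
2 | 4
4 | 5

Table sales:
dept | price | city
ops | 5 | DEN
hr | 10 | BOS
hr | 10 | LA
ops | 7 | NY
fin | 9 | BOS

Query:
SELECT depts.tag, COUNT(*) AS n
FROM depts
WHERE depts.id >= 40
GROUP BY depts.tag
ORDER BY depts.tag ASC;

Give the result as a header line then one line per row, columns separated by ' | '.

== RESULT ==
depts.tag | n
D | 1
F | 2

Derivation:
After WHERE (3 rows):
depts.id | depts.tag
40 | D
60 | F
70 | F
After GROUP BY (2 rows):
depts.tag | n
D | 1
F | 2
After ORDER BY (2 rows):
depts.tag | n
D | 1
F | 2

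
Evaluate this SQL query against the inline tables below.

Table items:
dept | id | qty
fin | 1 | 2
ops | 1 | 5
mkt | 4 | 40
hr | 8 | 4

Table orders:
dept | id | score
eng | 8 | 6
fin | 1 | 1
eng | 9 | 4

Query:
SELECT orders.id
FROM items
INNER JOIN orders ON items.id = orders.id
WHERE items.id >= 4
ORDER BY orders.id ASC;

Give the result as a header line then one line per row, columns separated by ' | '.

== RESULT ==
orders.id
8

Derivation:
After JOIN orders (3 rows):
items.dept | items.id | items.qty | orders.dept | orders.id | orders.score
fin | 1 | 2 | fin | 1 | 1
ops | 1 | 5 | fin | 1 | 1
hr | 8 | 4 | eng | 8 | 6
After WHERE (1 rows):
items.dept | items.id | items.qty | orders.dept | orders.id | orders.score
hr | 8 | 4 | eng | 8 | 6
After SELECT (1 rows):
orders.id
8
After ORDER BY (1 rows):
orders.id
8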